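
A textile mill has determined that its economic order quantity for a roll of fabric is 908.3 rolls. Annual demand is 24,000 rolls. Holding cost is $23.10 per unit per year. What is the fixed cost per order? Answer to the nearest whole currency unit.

Invert the EOQ relation Q*² = 2DS/H.
From Q* = √(2DS/H): S = Q*²H / (2D) = 908.3² × 23.1 / (2 × 24,000) = 397.0355.

S ≈ $397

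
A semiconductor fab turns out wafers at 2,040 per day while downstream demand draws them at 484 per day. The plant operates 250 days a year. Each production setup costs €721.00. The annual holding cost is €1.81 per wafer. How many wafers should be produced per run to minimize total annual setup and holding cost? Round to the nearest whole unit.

Q* ≈ 11,242 wafers

Annual demand D = 484 × 250 = 121,000.
Production build-up factor (1 − d/p) = 1 − 484/2,040 = 0.7627.
Q* = √(2DS / (H(1 − d/p))) = √(2 × 121,000 × 721 / (1.81 × 0.7627)).
= √(174,482,000 / 1.3806) ≈ 11242.071.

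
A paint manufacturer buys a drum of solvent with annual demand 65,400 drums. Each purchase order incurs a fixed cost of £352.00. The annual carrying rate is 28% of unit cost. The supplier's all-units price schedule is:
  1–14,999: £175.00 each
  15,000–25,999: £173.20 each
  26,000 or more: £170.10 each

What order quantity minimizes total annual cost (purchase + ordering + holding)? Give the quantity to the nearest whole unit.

Holding cost per unit per year at price C is H = 0.28·C.
Evaluate total cost at each tier's feasible EOQ or, if the EOQ is below the tier, at the tier's minimum quantity.
EOQ at £175.00 = 969.3 (feasible in tier 1): TC = 65,400×£175.00 + (65,400/969.3)×352 + (969.3/2)×0.28×£175.00 = £11,492,497.77.
EOQ at £173.20 = 974.4 < 15000, so use break Q=15000: TC = 65,400×£173.20 + (65,400/15000.0)×352 + (15000.0/2)×0.28×£173.20 = £11,692,534.72.
EOQ at £170.10 = 983.2 < 26000, so use break Q=26000: TC = 65,400×£170.10 + (65,400/26000.0)×352 + (26000.0/2)×0.28×£170.10 = £11,744,589.42.
Lowest total cost is £11,492,497.77 at Q = 969.3.

Q* ≈ 969 drums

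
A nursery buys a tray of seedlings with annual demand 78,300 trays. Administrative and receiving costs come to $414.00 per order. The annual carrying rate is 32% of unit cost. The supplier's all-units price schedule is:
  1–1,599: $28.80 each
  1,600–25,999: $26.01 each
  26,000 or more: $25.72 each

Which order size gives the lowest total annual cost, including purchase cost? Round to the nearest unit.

Holding cost per unit per year at price C is H = 0.32·C.
Evaluate total cost at each tier's feasible EOQ or, if the EOQ is below the tier, at the tier's minimum quantity.
Tier 1 ($28.80): EOQ = 2652.3 exceeds tier's upper bound 1599, so this tier is dominated.
EOQ at $26.01 = 2790.9 (feasible in tier 2): TC = 78,300×$26.01 + (78,300/2790.9)×414 + (2790.9/2)×0.32×$26.01 = $2,059,812.57.
EOQ at $25.72 = 2806.6 < 26000, so use break Q=26000: TC = 78,300×$25.72 + (78,300/26000.0)×414 + (26000.0/2)×0.32×$25.72 = $2,122,117.98.
Lowest total cost is $2,059,812.57 at Q = 2790.9.

Q* ≈ 2,791 trays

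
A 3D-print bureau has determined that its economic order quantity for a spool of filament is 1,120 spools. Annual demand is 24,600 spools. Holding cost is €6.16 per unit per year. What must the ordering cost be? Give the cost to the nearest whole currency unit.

S ≈ €157

Squaring Q* = √(2DS/H) gives Q*² = 2DS/H.
From Q* = √(2DS/H): S = Q*²H / (2D) = 1,120² × 6.16 / (2 × 24,600) = 157.0550.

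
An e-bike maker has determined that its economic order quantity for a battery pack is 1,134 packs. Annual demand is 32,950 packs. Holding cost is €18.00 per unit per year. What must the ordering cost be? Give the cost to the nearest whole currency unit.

The basic EOQ model gives Q* = √(2DS/H); rearrange for the unknown.
From Q* = √(2DS/H): S = Q*²H / (2D) = 1,134² × 18 / (2 × 32,950) = 351.2475.

S ≈ €351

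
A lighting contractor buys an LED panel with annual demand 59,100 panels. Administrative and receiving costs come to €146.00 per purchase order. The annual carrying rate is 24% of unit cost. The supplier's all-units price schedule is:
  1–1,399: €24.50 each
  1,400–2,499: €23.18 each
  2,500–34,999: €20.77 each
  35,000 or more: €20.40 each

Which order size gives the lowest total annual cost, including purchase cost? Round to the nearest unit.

Holding cost per unit per year at price C is H = 0.24·C.
Candidates are each tier's EOQ (if it falls in that tier) and each price-break quantity.
Tier 1 (€24.50): EOQ = 1713.2 exceeds tier's upper bound 1399, so this tier is dominated.
EOQ at €23.18 = 1761.3 (feasible in tier 2): TC = 59,100×€23.18 + (59,100/1761.3)×146 + (1761.3/2)×0.24×€23.18 = €1,379,736.23.
EOQ at €20.77 = 1860.6 < 2500, so use break Q=2500: TC = 59,100×€20.77 + (59,100/2500.0)×146 + (2500.0/2)×0.24×€20.77 = €1,237,189.44.
EOQ at €20.40 = 1877.4 < 35000, so use break Q=35000: TC = 59,100×€20.40 + (59,100/35000.0)×146 + (35000.0/2)×0.24×€20.40 = €1,291,566.53.
Lowest total cost is €1,237,189.44 at Q = 2500.0.

Q* ≈ 2,500 panels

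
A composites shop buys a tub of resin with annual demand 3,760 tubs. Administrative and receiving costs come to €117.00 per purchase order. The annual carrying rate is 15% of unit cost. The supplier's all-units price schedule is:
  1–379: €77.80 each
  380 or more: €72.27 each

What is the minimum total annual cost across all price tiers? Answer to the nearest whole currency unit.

Holding cost per unit per year at price C is H = 0.15·C.
Candidates are each tier's EOQ (if it falls in that tier) and each price-break quantity.
EOQ at €77.80 = 274.6 (feasible in tier 1): TC = 3,760×€77.80 + (3,760/274.6)×117 + (274.6/2)×0.15×€77.80 = €295,732.33.
EOQ at €72.27 = 284.9 < 380, so use break Q=380: TC = 3,760×€72.27 + (3,760/380.0)×117 + (380.0/2)×0.15×€72.27 = €274,952.58.
Lowest total cost among the candidates is at Q = 380.0.

TC* ≈ €274,953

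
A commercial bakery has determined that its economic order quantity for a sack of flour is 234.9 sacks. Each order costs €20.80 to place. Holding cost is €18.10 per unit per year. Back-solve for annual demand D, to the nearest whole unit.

Squaring Q* = √(2DS/H) gives Q*² = 2DS/H.
From Q* = √(2DS/H): D = Q*²H / (2S) = 234.9² × 18.1 / (2 × 20.8) = 24007.740.

D ≈ 24,008 sacks per year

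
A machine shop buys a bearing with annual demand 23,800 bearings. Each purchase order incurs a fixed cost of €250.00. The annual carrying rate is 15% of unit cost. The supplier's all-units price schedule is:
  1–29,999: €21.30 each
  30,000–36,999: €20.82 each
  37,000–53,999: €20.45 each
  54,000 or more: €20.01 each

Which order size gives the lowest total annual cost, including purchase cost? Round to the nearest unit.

Q* ≈ 1,930 bearings

Holding cost per unit per year at price C is H = 0.15·C.
Evaluate total cost at each tier's feasible EOQ or, if the EOQ is below the tier, at the tier's minimum quantity.
EOQ at €21.30 = 1929.9 (feasible in tier 1): TC = 23,800×€21.30 + (23,800/1929.9)×250 + (1929.9/2)×0.15×€21.30 = €513,106.08.
EOQ at €20.82 = 1952.0 < 30000, so use break Q=30000: TC = 23,800×€20.82 + (23,800/30000.0)×250 + (30000.0/2)×0.15×€20.82 = €542,559.33.
EOQ at €20.45 = 1969.6 < 37000, so use break Q=37000: TC = 23,800×€20.45 + (23,800/37000.0)×250 + (37000.0/2)×0.15×€20.45 = €543,619.56.
EOQ at €20.01 = 1991.2 < 54000, so use break Q=54000: TC = 23,800×€20.01 + (23,800/54000.0)×250 + (54000.0/2)×0.15×€20.01 = €557,388.69.
Lowest total cost is €513,106.08 at Q = 1929.9.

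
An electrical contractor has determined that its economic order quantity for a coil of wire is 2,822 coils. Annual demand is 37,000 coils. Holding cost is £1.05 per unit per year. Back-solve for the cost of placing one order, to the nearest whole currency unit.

The basic EOQ model gives Q* = √(2DS/H); rearrange for the unknown.
From Q* = √(2DS/H): S = Q*²H / (2D) = 2,822² × 1.05 / (2 × 37,000) = 112.9982.

S ≈ £113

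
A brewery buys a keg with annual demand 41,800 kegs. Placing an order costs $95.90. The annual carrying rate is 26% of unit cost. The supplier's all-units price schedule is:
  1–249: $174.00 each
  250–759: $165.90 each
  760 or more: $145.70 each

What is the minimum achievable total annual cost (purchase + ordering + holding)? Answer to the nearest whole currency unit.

Holding cost per unit per year at price C is H = 0.26·C.
For each price level, check whether its EOQ is feasible; otherwise the best quantity at that price is the breakpoint.
Tier 1 ($174.00): EOQ = 421.0 exceeds tier's upper bound 249, so this tier is dominated.
EOQ at $165.90 = 431.1 (feasible in tier 2): TC = 41,800×$165.90 + (41,800/431.1)×95.9 + (431.1/2)×0.26×$165.90 = $6,953,216.12.
EOQ at $145.70 = 460.0 < 760, so use break Q=760: TC = 41,800×$145.70 + (41,800/760.0)×95.9 + (760.0/2)×0.26×$145.70 = $6,109,929.66.
Lowest total cost among the candidates is at Q = 760.0.

TC* ≈ $6,109,930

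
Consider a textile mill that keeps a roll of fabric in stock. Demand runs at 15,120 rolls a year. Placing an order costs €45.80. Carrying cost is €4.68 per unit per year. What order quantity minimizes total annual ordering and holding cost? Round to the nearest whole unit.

Q* ≈ 544 rolls

EOQ = √(2DS / H) = √(2 × 15,120 × 45.8 / 4.68).
= √(1,384,992 / 4.68) = √295,938.4615 ≈ 544.002.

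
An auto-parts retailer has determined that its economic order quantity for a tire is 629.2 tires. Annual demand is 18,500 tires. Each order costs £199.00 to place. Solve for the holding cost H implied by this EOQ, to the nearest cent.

Squaring Q* = √(2DS/H) gives Q*² = 2DS/H.
From Q* = √(2DS/H): H = 2DS / Q*² = 2 × 18,500 × 199 / 629.2² = 18.5985.

H ≈ £18.60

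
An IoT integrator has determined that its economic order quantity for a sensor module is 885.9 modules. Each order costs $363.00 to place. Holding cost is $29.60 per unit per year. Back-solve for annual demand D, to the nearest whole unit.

Invert the EOQ relation Q*² = 2DS/H.
From Q* = √(2DS/H): D = Q*²H / (2S) = 885.9² × 29.6 / (2 × 363) = 31998.122.

D ≈ 31,998 modules per year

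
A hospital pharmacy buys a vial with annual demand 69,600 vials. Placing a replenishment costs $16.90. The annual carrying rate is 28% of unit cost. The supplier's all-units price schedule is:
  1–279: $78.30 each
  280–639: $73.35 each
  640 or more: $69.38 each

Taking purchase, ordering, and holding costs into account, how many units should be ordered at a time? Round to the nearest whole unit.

Holding cost per unit per year at price C is H = 0.28·C.
Evaluate total cost at each tier's feasible EOQ or, if the EOQ is below the tier, at the tier's minimum quantity.
Tier 1 ($78.30): EOQ = 327.6 exceeds tier's upper bound 279, so this tier is dominated.
EOQ at $73.35 = 338.4 (feasible in tier 2): TC = 69,600×$73.35 + (69,600/338.4)×16.9 + (338.4/2)×0.28×$73.35 = $5,112,110.92.
EOQ at $69.38 = 348.0 < 640, so use break Q=640: TC = 69,600×$69.38 + (69,600/640.0)×16.9 + (640.0/2)×0.28×$69.38 = $4,836,902.32.
Lowest total cost is $4,836,902.32 at Q = 640.0.

Q* ≈ 640 vials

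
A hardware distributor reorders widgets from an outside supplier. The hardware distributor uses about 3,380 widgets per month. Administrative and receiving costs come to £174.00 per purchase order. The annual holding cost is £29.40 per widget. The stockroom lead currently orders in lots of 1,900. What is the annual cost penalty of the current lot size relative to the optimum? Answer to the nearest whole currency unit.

Extra cost ≈ £11,273 per year

Annual demand D = 3,380 × 12 = 40,560.
EOQ = √(2DS/H) = √(2 × 40,560 × 174 / 29.4) ≈ 692.89.
Cost at Q* = (D/Q*)S + (Q*/2)H = √(2DSH) ≈ £20,371.00.
Cost at Q = 1,900: (40,560/1,900)×174 + (1,900/2)×29.4 = £3,714.44 + £27,930.00 = £31,644.44.
Excess = £31,644.44 − £20,371.00 = £11,273.45.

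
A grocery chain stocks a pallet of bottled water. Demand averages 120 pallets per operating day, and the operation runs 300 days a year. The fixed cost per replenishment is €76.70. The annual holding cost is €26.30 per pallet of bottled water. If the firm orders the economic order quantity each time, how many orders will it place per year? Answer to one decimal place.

Annual demand D = 120 × 300 = 36,000.
EOQ = √(2DS/H) = √(2 × 36,000 × 76.7 / 26.3) ≈ 458.23.
Orders per year = D / Q* = 36,000 / 458.23 ≈ 78.563.

N ≈ 78.6 orders per year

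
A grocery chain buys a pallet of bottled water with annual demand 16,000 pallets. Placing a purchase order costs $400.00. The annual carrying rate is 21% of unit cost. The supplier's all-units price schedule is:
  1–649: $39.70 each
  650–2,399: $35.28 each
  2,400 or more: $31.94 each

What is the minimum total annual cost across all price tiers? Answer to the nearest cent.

TC* ≈ $521,755.55

Holding cost per unit per year at price C is H = 0.21·C.
Evaluate total cost at each tier's feasible EOQ or, if the EOQ is below the tier, at the tier's minimum quantity.
Tier 1 ($39.70): EOQ = 1239.1 exceeds tier's upper bound 649, so this tier is dominated.
EOQ at $35.28 = 1314.4 (feasible in tier 2): TC = 16,000×$35.28 + (16,000/1314.4)×400 + (1314.4/2)×0.21×$35.28 = $574,218.21.
EOQ at $31.94 = 1381.4 < 2400, so use break Q=2400: TC = 16,000×$31.94 + (16,000/2400.0)×400 + (2400.0/2)×0.21×$31.94 = $521,755.55.
Lowest total cost among the candidates is at Q = 2400.0.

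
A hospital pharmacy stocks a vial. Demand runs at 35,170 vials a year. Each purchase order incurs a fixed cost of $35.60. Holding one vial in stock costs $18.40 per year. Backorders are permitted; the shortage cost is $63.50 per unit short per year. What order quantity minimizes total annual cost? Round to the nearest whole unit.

Q* ≈ 419 vials

With planned backorders, Q* = √(2DS/H) · √((H+B)/B).
√(2DS/H) = √(2 × 35,170 × 35.6 / 18.4) = 368.907.
√((H+B)/B) = √((18.4+63.5)/63.5) = 1.1357.
Q* ≈ 418.960.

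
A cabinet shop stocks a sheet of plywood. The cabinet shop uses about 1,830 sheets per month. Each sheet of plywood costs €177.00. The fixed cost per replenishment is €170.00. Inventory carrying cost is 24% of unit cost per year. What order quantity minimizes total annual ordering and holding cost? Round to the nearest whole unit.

Annual demand D = 1,830 × 12 = 21,960.
Holding cost H = 0.24 × €177.00 = €42.4800 per unit per year.
EOQ = √(2DS / H) = √(2 × 21,960 × 170 / 42.48).
= √(7,466,400 / 42.48) = √175,762.7119 ≈ 419.241.

Q* ≈ 419 sheets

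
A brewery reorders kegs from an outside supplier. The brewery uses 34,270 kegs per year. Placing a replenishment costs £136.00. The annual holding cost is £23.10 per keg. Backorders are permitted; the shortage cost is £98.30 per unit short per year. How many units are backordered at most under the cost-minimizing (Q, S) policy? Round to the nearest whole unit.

With planned backorders, Q* = √(2DS/H) · √((H+B)/B).
√(2DS/H) = √(2 × 34,270 × 136 / 23.1) = 635.237.
√((H+B)/B) = √((23.1+98.3)/98.3) = 1.1113.
Q* ≈ 705.941.
S* = Q* · H/(H+B) = 705.941 × 23.1/121.4 ≈ 134.326.

S* ≈ 134 kegs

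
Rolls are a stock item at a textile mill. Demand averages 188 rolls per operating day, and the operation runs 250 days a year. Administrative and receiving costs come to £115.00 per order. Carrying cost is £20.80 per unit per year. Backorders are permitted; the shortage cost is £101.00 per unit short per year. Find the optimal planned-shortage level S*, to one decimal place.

Annual demand D = 188 × 250 = 47,000.
With planned backorders, Q* = √(2DS/H) · √((H+B)/B).
√(2DS/H) = √(2 × 47,000 × 115 / 20.8) = 720.910.
√((H+B)/B) = √((20.8+101)/101) = 1.0982.
Q* ≈ 791.670.
S* = Q* · H/(H+B) = 791.670 × 20.8/121.8 ≈ 135.195.

S* ≈ 135.2 rolls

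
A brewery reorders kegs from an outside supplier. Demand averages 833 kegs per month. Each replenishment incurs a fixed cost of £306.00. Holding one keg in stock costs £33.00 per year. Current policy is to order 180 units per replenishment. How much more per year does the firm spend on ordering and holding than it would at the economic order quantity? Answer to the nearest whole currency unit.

Extra cost ≈ £5,755 per year

Annual demand D = 833 × 12 = 9,996.
EOQ = √(2DS/H) = √(2 × 9,996 × 306 / 33) ≈ 430.56.
Cost at Q* = (D/Q*)S + (Q*/2)H = √(2DSH) ≈ £14,208.42.
Cost at Q = 180: (9,996/180)×306 + (180/2)×33 = £16,993.20 + £2,970.00 = £19,963.20.
Excess = £19,963.20 − £14,208.42 = £5,754.78.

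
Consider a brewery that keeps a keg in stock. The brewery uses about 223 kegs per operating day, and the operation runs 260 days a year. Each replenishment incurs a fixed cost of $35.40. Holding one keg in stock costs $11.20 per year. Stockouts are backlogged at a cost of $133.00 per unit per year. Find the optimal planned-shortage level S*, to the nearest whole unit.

S* ≈ 49 kegs

Annual demand D = 223 × 260 = 57,980.
With planned backorders, Q* = √(2DS/H) · √((H+B)/B).
√(2DS/H) = √(2 × 57,980 × 35.4 / 11.2) = 605.406.
√((H+B)/B) = √((11.2+133)/133) = 1.0413.
Q* ≈ 630.382.
S* = Q* · H/(H+B) = 630.382 × 11.2/144.2 ≈ 48.962.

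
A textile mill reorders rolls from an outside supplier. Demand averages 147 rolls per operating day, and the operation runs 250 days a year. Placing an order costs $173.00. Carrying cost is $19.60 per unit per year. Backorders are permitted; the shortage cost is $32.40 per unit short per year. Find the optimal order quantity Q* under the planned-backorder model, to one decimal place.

Annual demand D = 147 × 250 = 36,750.
With planned backorders, Q* = √(2DS/H) · √((H+B)/B).
√(2DS/H) = √(2 × 36,750 × 173 / 19.6) = 805.450.
√((H+B)/B) = √((19.6+32.4)/32.4) = 1.2669.
Q* ≈ 1020.394.

Q* ≈ 1,020.4 rolls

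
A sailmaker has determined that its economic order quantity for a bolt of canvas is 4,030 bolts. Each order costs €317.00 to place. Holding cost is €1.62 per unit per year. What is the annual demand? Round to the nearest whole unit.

D ≈ 41,499 bolts per year

The basic EOQ model gives Q* = √(2DS/H); rearrange for the unknown.
From Q* = √(2DS/H): D = Q*²H / (2S) = 4,030² × 1.62 / (2 × 317) = 41498.830.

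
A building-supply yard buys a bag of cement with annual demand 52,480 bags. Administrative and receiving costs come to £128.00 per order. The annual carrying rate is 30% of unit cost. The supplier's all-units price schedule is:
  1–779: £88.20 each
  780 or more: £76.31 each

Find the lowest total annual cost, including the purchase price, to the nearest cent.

TC* ≈ £4,022,289.17

Holding cost per unit per year at price C is H = 0.30·C.
Candidates are each tier's EOQ (if it falls in that tier) and each price-break quantity.
EOQ at £88.20 = 712.6 (feasible in tier 1): TC = 52,480×£88.20 + (52,480/712.6)×128 + (712.6/2)×0.30×£88.20 = £4,647,590.36.
EOQ at £76.31 = 766.1 < 780, so use break Q=780: TC = 52,480×£76.31 + (52,480/780.0)×128 + (780.0/2)×0.30×£76.31 = £4,022,289.17.
Lowest total cost among the candidates is at Q = 780.0.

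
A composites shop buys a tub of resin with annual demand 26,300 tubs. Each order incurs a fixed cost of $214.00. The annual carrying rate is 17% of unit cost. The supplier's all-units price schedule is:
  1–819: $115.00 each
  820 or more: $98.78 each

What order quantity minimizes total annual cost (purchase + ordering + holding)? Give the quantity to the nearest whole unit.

Holding cost per unit per year at price C is H = 0.17·C.
Candidates are each tier's EOQ (if it falls in that tier) and each price-break quantity.
EOQ at $115.00 = 758.8 (feasible in tier 1): TC = 26,300×$115.00 + (26,300/758.8)×214 + (758.8/2)×0.17×$115.00 = $3,039,334.51.
EOQ at $98.78 = 818.7 < 820, so use break Q=820: TC = 26,300×$98.78 + (26,300/820.0)×214 + (820.0/2)×0.17×$98.78 = $2,611,662.62.
Lowest total cost is $2,611,662.62 at Q = 820.0.

Q* ≈ 820 tubs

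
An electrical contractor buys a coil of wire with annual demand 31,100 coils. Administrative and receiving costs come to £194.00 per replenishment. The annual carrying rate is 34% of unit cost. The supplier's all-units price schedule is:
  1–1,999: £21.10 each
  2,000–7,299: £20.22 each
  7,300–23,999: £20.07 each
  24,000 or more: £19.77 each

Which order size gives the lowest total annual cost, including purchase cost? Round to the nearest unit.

Holding cost per unit per year at price C is H = 0.34·C.
Evaluate total cost at each tier's feasible EOQ or, if the EOQ is below the tier, at the tier's minimum quantity.
EOQ at £21.10 = 1296.9 (feasible in tier 1): TC = 31,100×£21.10 + (31,100/1296.9)×194 + (1296.9/2)×0.34×£21.10 = £665,514.15.
EOQ at £20.22 = 1324.8 < 2000, so use break Q=2000: TC = 31,100×£20.22 + (31,100/2000.0)×194 + (2000.0/2)×0.34×£20.22 = £638,733.50.
EOQ at £20.07 = 1329.8 < 7300, so use break Q=7300: TC = 31,100×£20.07 + (31,100/7300.0)×194 + (7300.0/2)×0.34×£20.07 = £649,910.36.
EOQ at £19.77 = 1339.8 < 24000, so use break Q=24000: TC = 31,100×£19.77 + (31,100/24000.0)×194 + (24000.0/2)×0.34×£19.77 = £695,759.99.
Lowest total cost is £638,733.50 at Q = 2000.0.

Q* ≈ 2,000 coils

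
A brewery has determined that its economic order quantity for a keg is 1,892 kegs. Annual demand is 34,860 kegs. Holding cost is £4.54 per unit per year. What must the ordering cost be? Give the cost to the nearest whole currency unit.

Squaring Q* = √(2DS/H) gives Q*² = 2DS/H.
From Q* = √(2DS/H): S = Q*²H / (2D) = 1,892² × 4.54 / (2 × 34,860) = 233.0992.

S ≈ £233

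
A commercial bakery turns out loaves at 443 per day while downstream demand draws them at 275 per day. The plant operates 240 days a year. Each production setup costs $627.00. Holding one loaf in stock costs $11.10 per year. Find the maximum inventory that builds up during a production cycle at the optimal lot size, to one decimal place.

I_max ≈ 1,681.6 loaves

Annual demand D = 275 × 240 = 66,000.
Production build-up factor (1 − d/p) = 1 − 275/443 = 0.3792.
Q* = √(2DS / (H(1 − d/p))) = √(2 × 66,000 × 627 / (11.1 × 0.3792)).
= √(82,764,000 / 4.2095) ≈ 4434.110.
Maximum inventory = Q*(1 − d/p) = 4434.110 × 0.3792 ≈ 1681.559.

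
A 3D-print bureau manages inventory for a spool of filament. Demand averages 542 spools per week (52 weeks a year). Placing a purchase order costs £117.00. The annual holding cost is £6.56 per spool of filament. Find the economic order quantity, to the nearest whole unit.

Annual demand D = 542 × 52 = 28,184.
EOQ = √(2DS / H) = √(2 × 28,184 × 117 / 6.56).
= √(6,595,056 / 6.56) = √1,005,343.9024 ≈ 1002.668.

Q* ≈ 1,003 spools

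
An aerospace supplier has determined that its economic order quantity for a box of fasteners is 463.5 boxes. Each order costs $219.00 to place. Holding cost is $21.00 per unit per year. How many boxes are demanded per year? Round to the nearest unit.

D ≈ 10,300 boxes per year

Invert the EOQ relation Q*² = 2DS/H.
From Q* = √(2DS/H): D = Q*²H / (2S) = 463.5² × 21 / (2 × 219) = 10300.176.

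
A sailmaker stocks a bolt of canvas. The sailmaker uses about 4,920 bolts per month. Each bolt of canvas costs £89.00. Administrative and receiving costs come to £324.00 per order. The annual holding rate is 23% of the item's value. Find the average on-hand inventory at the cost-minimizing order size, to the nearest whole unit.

Average inventory ≈ 684 bolts

Annual demand D = 4,920 × 12 = 59,040.
Holding cost H = 0.23 × £89.00 = £20.4700 per unit per year.
The optimal lot size = √(2DS/H) = √(2 × 59,040 × 324 / 20.47) ≈ 1367.10.
Average inventory = Q*/2 ≈ 1367.10 / 2 = 683.552.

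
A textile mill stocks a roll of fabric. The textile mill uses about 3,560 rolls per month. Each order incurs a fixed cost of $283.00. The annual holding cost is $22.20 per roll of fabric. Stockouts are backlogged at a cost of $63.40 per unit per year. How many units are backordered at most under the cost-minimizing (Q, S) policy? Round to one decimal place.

Annual demand D = 3,560 × 12 = 42,720.
With planned backorders, Q* = √(2DS/H) · √((H+B)/B).
√(2DS/H) = √(2 × 42,720 × 283 / 22.2) = 1043.632.
√((H+B)/B) = √((22.2+63.4)/63.4) = 1.1620.
Q* ≈ 1212.662.
S* = Q* · H/(H+B) = 1212.662 × 22.2/85.6 ≈ 314.499.

S* ≈ 314.5 rolls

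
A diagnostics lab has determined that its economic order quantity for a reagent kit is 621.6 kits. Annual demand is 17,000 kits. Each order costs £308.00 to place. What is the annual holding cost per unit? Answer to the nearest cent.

Invert the EOQ relation Q*² = 2DS/H.
From Q* = √(2DS/H): H = 2DS / Q*² = 2 × 17,000 × 308 / 621.6² = 27.1024.

H ≈ £27.10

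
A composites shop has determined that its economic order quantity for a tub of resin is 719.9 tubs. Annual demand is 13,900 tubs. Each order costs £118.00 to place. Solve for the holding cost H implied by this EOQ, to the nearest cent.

Invert the EOQ relation Q*² = 2DS/H.
From Q* = √(2DS/H): H = 2DS / Q*² = 2 × 13,900 × 118 / 719.9² = 6.3297.

H ≈ £6.33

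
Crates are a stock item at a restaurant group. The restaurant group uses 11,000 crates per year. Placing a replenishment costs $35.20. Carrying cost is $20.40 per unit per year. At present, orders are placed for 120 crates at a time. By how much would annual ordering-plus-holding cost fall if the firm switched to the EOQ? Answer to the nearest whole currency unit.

Extra cost ≈ $476 per year

EOQ = √(2DS/H) = √(2 × 11,000 × 35.2 / 20.4) ≈ 194.84.
Cost at Q* = (D/Q*)S + (Q*/2)H = √(2DSH) ≈ $3,974.64.
Cost at Q = 120: (11,000/120)×35.2 + (120/2)×20.4 = $3,226.67 + $1,224.00 = $4,450.67.
Excess = $4,450.67 − $3,974.64 = $476.03.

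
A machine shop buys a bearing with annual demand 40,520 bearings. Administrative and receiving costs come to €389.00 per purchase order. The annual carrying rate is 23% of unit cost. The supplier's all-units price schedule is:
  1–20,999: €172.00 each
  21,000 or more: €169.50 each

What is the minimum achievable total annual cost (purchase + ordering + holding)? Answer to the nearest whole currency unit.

Holding cost per unit per year at price C is H = 0.23·C.
Candidates are each tier's EOQ (if it falls in that tier) and each price-break quantity.
EOQ at €172.00 = 892.7 (feasible in tier 1): TC = 40,520×€172.00 + (40,520/892.7)×389 + (892.7/2)×0.23×€172.00 = €7,004,754.47.
EOQ at €169.50 = 899.2 < 21000, so use break Q=21000: TC = 40,520×€169.50 + (40,520/21000.0)×389 + (21000.0/2)×0.23×€169.50 = €7,278,233.08.
Lowest total cost among the candidates is at Q = 892.7.

TC* ≈ €7,004,754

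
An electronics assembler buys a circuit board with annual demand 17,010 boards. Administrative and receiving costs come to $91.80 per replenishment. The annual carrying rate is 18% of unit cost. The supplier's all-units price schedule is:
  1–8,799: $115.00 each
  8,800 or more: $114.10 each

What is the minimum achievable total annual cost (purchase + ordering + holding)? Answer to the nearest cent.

Holding cost per unit per year at price C is H = 0.18·C.
Evaluate total cost at each tier's feasible EOQ or, if the EOQ is below the tier, at the tier's minimum quantity.
EOQ at $115.00 = 388.4 (feasible in tier 1): TC = 17,010×$115.00 + (17,010/388.4)×91.8 + (388.4/2)×0.18×$115.00 = $1,964,190.33.
EOQ at $114.10 = 390.0 < 8800, so use break Q=8800: TC = 17,010×$114.10 + (17,010/8800.0)×91.8 + (8800.0/2)×0.18×$114.10 = $2,031,385.65.
Lowest total cost among the candidates is at Q = 388.4.

TC* ≈ $1,964,190.33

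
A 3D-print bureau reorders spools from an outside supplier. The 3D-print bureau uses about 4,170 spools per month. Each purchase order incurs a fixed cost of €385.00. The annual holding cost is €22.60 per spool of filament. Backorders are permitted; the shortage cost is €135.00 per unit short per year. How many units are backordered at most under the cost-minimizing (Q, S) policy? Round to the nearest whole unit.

Annual demand D = 4,170 × 12 = 50,040.
With planned backorders, Q* = √(2DS/H) · √((H+B)/B).
√(2DS/H) = √(2 × 50,040 × 385 / 22.6) = 1305.719.
√((H+B)/B) = √((22.6+135)/135) = 1.0805.
Q* ≈ 1410.786.
S* = Q* · H/(H+B) = 1410.786 × 22.6/157.6 ≈ 202.308.

S* ≈ 202 spools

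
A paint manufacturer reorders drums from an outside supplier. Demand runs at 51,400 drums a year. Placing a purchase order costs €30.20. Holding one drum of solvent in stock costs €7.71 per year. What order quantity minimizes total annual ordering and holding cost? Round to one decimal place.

Q* ≈ 634.6 drums

EOQ = √(2DS / H) = √(2 × 51,400 × 30.2 / 7.71).
= √(3,104,560 / 7.71) = √402,666.6667 ≈ 634.560.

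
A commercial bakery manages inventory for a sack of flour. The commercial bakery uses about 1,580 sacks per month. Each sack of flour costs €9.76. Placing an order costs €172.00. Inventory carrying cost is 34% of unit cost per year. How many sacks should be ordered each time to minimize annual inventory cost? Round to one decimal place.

Annual demand D = 1,580 × 12 = 18,960.
Holding cost H = 0.34 × €9.76 = €3.3184 per unit per year.
EOQ = √(2DS / H) = √(2 × 18,960 × 172 / 3.3184).
= √(6,522,240 / 3.3184) = √1,965,477.3385 ≈ 1401.955.

Q* ≈ 1,402.0 sacks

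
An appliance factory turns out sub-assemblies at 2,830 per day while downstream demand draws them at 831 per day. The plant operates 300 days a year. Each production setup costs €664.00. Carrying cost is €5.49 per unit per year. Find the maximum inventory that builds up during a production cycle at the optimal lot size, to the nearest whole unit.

Annual demand D = 831 × 300 = 249,300.
Production build-up factor (1 − d/p) = 1 − 831/2,830 = 0.7064.
Q* = √(2DS / (H(1 − d/p))) = √(2 × 249,300 × 664 / (5.49 × 0.7064)).
= √(331,070,400 / 3.8779) ≈ 9239.763.
Maximum inventory = Q*(1 − d/p) = 9239.763 × 0.7064 ≈ 6526.603.

I_max ≈ 6,527 sub-assemblies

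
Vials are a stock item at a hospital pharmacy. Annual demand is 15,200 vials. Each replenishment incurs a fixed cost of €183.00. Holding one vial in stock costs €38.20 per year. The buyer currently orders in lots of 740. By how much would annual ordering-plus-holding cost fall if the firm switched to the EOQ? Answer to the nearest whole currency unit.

Extra cost ≈ €3,315 per year

EOQ = √(2DS/H) = √(2 × 15,200 × 183 / 38.2) ≈ 381.62.
Cost at Q* = (D/Q*)S + (Q*/2)H = √(2DSH) ≈ €14,577.87.
Cost at Q = 740: (15,200/740)×183 + (740/2)×38.2 = €3,758.92 + €14,134.00 = €17,892.92.
Excess = €17,892.92 − €14,577.87 = €3,315.05.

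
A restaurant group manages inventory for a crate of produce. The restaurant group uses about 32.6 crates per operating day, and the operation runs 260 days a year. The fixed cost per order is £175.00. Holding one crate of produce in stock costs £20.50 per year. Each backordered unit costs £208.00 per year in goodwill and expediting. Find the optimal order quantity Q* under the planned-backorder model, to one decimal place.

Annual demand D = 32.6 × 260 = 8,476.
With planned backorders, Q* = √(2DS/H) · √((H+B)/B).
√(2DS/H) = √(2 × 8,476 × 175 / 20.5) = 380.411.
√((H+B)/B) = √((20.5+208)/208) = 1.0481.
Q* ≈ 398.716.

Q* ≈ 398.7 crates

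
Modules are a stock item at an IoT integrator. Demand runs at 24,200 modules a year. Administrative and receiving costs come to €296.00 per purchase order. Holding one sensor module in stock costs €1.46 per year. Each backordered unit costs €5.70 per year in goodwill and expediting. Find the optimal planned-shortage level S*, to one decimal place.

With planned backorders, Q* = √(2DS/H) · √((H+B)/B).
√(2DS/H) = √(2 × 24,200 × 296 / 1.46) = 3132.507.
√((H+B)/B) = √((1.46+5.7)/5.7) = 1.1208.
Q* ≈ 3510.841.
S* = Q* · H/(H+B) = 3510.841 × 1.46/7.16 ≈ 715.898.

S* ≈ 715.9 modules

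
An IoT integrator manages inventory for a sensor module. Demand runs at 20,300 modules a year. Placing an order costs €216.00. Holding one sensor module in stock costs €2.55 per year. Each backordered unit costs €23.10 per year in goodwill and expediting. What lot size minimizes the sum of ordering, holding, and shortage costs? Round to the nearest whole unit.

Q* ≈ 1,954 modules

With planned backorders, Q* = √(2DS/H) · √((H+B)/B).
√(2DS/H) = √(2 × 20,300 × 216 / 2.55) = 1854.470.
√((H+B)/B) = √((2.55+23.1)/23.1) = 1.0538.
Q* ≈ 1954.148.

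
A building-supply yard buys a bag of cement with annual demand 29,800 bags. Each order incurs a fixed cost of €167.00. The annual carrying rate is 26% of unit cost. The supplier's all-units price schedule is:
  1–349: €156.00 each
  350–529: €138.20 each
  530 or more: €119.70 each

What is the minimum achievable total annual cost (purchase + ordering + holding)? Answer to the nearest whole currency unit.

TC* ≈ €3,584,660

Holding cost per unit per year at price C is H = 0.26·C.
For each price level, check whether its EOQ is feasible; otherwise the best quantity at that price is the breakpoint.
Tier 1 (€156.00): EOQ = 495.4 exceeds tier's upper bound 349, so this tier is dominated.
EOQ at €138.20 = 526.3 (feasible in tier 2): TC = 29,800×€138.20 + (29,800/526.3)×167 + (526.3/2)×0.26×€138.20 = €4,137,271.33.
EOQ at €119.70 = 565.5 (feasible in tier 3): TC = 29,800×€119.70 + (29,800/565.5)×167 + (565.5/2)×0.26×€119.70 = €3,584,660.10.
Lowest total cost among the candidates is at Q = 565.5.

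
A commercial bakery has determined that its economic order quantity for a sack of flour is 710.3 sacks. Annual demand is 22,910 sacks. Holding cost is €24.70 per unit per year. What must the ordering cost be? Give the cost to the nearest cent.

Squaring Q* = √(2DS/H) gives Q*² = 2DS/H.
From Q* = √(2DS/H): S = Q*²H / (2D) = 710.3² × 24.7 / (2 × 22,910) = 271.9728.

S ≈ €271.97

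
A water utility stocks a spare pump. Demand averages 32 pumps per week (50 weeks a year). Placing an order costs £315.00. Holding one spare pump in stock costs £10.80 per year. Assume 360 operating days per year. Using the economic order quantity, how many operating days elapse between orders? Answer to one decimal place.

T ≈ 68.7 days

Annual demand D = 32 × 50 = 1,600.
Q* = √(2DS/H) = √(2 × 1,600 × 315 / 10.8) ≈ 305.51.
Cycle time = Q*/D × 360 = 305.51 / 1,600 × 360 ≈ 68.739 days.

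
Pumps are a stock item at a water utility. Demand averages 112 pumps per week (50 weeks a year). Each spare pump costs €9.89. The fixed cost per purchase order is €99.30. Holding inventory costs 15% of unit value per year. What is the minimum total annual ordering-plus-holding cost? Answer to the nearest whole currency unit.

Annual demand D = 112 × 50 = 5,600.
Holding cost H = 0.15 × €9.89 = €1.4835 per unit per year.
Q* = √(2DS/H) = √(2 × 5,600 × 99.3 / 1.4835) ≈ 865.84.
At the optimum the two cost components are equal, so total cost = 2·(Q*/2)H = Q*·H.
Minimum total = √(2DSH) = √(2 × 5,600 × 99.3 × 1.4835) ≈ 1284.480.

TC* ≈ €1,284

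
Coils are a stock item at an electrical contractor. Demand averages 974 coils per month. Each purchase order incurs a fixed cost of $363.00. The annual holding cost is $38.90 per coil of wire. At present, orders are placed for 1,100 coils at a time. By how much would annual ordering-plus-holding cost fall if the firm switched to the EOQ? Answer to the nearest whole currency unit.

Annual demand D = 974 × 12 = 11,688.
EOQ = √(2DS/H) = √(2 × 11,688 × 363 / 38.9) ≈ 467.05.
Cost at Q* = (D/Q*)S + (Q*/2)H = √(2DSH) ≈ $18,168.25.
Cost at Q = 1,100: (11,688/1,100)×363 + (1,100/2)×38.9 = $3,857.04 + $21,395.00 = $25,252.04.
Excess = $25,252.04 − $18,168.25 = $7,083.79.

Extra cost ≈ $7,084 per year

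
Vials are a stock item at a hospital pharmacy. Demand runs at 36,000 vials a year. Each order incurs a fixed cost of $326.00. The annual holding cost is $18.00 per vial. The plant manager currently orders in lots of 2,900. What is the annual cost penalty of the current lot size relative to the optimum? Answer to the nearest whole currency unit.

EOQ = √(2DS/H) = √(2 × 36,000 × 326 / 18) ≈ 1141.93.
Cost at Q* = (D/Q*)S + (Q*/2)H = √(2DSH) ≈ $20,554.71.
Cost at Q = 2,900: (36,000/2,900)×326 + (2,900/2)×18 = $4,046.90 + $26,100.00 = $30,146.90.
Excess = $30,146.90 − $20,554.71 = $9,592.19.

Extra cost ≈ $9,592 per year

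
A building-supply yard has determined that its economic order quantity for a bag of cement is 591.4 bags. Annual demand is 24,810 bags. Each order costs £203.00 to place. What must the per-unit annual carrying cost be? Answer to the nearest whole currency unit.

H ≈ £29

Squaring Q* = √(2DS/H) gives Q*² = 2DS/H.
From Q* = √(2DS/H): H = 2DS / Q*² = 2 × 24,810 × 203 / 591.4² = 28.7998.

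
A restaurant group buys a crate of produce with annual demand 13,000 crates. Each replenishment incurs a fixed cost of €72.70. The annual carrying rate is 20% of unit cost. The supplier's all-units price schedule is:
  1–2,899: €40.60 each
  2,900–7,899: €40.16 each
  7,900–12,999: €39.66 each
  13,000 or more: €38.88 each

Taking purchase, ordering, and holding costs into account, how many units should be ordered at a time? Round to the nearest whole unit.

Holding cost per unit per year at price C is H = 0.20·C.
For each price level, check whether its EOQ is feasible; otherwise the best quantity at that price is the breakpoint.
EOQ at €40.60 = 482.5 (feasible in tier 1): TC = 13,000×€40.60 + (13,000/482.5)×72.7 + (482.5/2)×0.20×€40.60 = €531,717.71.
EOQ at €40.16 = 485.1 < 2900, so use break Q=2900: TC = 13,000×€40.16 + (13,000/2900.0)×72.7 + (2900.0/2)×0.20×€40.16 = €534,052.30.
EOQ at €39.66 = 488.2 < 7900, so use break Q=7900: TC = 13,000×€39.66 + (13,000/7900.0)×72.7 + (7900.0/2)×0.20×€39.66 = €547,031.03.
EOQ at €38.88 = 493.0 < 13000, so use break Q=13000: TC = 13,000×€38.88 + (13,000/13000.0)×72.7 + (13000.0/2)×0.20×€38.88 = €556,056.70.
Lowest total cost is €531,717.71 at Q = 482.5.

Q* ≈ 482 crates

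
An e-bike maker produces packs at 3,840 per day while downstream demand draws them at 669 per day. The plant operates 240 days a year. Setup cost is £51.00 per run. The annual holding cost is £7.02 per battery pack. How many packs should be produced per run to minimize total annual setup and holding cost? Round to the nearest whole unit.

Q* ≈ 1,681 packs

Annual demand D = 669 × 240 = 160,560.
Production build-up factor (1 − d/p) = 1 − 669/3,840 = 0.8258.
Q* = √(2DS / (H(1 − d/p))) = √(2 × 160,560 × 51 / (7.02 × 0.8258)).
= √(16,377,120 / 5.797) ≈ 1680.806.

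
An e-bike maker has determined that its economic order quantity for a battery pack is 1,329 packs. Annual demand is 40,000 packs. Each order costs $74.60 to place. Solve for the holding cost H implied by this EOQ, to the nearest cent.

H ≈ $3.38

Squaring Q* = √(2DS/H) gives Q*² = 2DS/H.
From Q* = √(2DS/H): H = 2DS / Q*² = 2 × 40,000 × 74.6 / 1,329² = 3.3789.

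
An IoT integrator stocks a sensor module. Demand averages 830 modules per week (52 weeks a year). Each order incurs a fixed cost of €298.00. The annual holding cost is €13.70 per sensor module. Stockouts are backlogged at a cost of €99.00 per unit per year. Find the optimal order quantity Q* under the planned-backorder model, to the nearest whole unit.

Annual demand D = 830 × 52 = 43,160.
With planned backorders, Q* = √(2DS/H) · √((H+B)/B).
√(2DS/H) = √(2 × 43,160 × 298 / 13.7) = 1370.262.
√((H+B)/B) = √((13.7+99)/99) = 1.0670.
Q* ≈ 1462.002.

Q* ≈ 1,462 modules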